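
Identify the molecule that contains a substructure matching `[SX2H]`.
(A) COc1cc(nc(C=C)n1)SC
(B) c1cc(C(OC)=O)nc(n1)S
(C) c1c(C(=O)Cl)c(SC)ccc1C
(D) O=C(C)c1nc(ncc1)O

B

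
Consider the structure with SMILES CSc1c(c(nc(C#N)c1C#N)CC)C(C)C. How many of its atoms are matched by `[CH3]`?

4

The query [CH3] means: aliphatic carbon with exactly three hydrogens.
Check the 17 heavy atoms by environment: 1× n (aromatic, H0) → no; 5× c (aromatic, H0) → no; 1× S (H0) → no; 4× C (H3) → match; 1× C (H1) → no; 2× C (H0) → no; 2× N (H0) → no; 1× C (H2) → no.
That gives 4 matching atoms.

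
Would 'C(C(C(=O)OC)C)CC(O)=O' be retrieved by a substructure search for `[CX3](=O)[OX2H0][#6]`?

The pattern [CX3](=O)[OX2H0][#6] describes a carbonyl carbon bonded to an oxygen that is itself bonded to carbon (no H on that O) — an ester.
The molecule carries a methyl-ester group (-C(=O)OCH3), whose atoms satisfy every constraint of the query, so the pattern matches.

Yes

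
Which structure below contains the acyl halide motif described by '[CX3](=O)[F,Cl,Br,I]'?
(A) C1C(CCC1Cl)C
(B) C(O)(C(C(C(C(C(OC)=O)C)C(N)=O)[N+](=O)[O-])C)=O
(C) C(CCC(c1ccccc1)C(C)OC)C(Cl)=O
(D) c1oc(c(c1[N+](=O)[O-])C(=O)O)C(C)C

C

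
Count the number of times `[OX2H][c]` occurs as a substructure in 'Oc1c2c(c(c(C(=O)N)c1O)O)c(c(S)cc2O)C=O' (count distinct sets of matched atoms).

[OX2H][c] is the SMARTS for a phenol: a hydroxyl oxygen attached to an aromatic carbon.
The molecule carries 4 separate instances of a hydroxyl group (-OH) meeting every constraint; each maps to a distinct set of atoms, giving 4 matches.

4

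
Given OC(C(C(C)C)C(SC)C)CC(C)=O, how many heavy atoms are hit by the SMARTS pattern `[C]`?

The query [C] means: uppercase C matches aliphatic (non-aromatic) carbon only.
Check the 14 heavy atoms by environment: 11× C → match; 1× S → no; 2× O → no.
That gives 11 matching atoms.

11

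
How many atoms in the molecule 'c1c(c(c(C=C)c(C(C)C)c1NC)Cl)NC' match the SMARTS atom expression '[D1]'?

6

The query [D1] means: atom with exactly one heavy-atom neighbour (degree 1).
Check the 16 heavy atoms by environment: 5× c (aromatic, D3) → no; 1× c (aromatic, D2) → no; 2× N (D2) → no; 5× C (D1) → match; 1× Cl (D1) → match; 1× C (D3) → no; 1× C (D2) → no.
Summing the matching environments: 5 + 1 = 6 matching atoms.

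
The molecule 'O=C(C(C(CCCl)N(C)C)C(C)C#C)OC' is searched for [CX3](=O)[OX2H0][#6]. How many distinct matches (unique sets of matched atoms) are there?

[CX3](=O)[OX2H0][#6] is the SMARTS for an ester: a carbonyl carbon bonded to an oxygen that is itself bonded to carbon (no H on that O).
Exactly one fragment in the molecule meets all constraints, giving 1 match.

1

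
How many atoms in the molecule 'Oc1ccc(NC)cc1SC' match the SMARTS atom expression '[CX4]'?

2

The query [CX4] means: C with X4: aliphatic carbon with exactly 4 total connections (bonds + H).
Check the 11 heavy atoms by environment: 6× c (aromatic, X3) → no; 1× N (X3) → no; 2× C (X4) → match; 1× S (X2) → no; 1× O (X2) → no.
That gives 2 matching atoms.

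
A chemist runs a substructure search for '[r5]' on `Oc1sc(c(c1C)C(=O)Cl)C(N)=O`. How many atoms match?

5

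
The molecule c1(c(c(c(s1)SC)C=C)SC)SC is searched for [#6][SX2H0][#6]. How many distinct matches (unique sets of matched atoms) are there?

3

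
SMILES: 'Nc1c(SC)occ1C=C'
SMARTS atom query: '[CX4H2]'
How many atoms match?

0

The query [CX4H2] means: sp3 carbon (X4) with exactly two hydrogens.
Check the 10 heavy atoms by environment: 1× o (aromatic, H0, X2) → no; 3× c (aromatic, H0, X3) → no; 1× c (aromatic, H1, X3) → no; 1× C (H1, X3) → no; 1× C (H2, X3) → no; 1× S (H0, X2) → no; 1× C (H3, X4) → no; 1× N (H2, X3) → no.
No environment satisfies the query, so 0 matching atoms.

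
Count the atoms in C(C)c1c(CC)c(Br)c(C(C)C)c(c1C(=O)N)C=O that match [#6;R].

6

Check the 19 heavy atoms by environment: 6× c (aromatic, in 6-ring) → match; 9× C (acyclic) → no; 2× O (acyclic) → no; 1× Br (acyclic) → no; 1× N (acyclic) → no.
That gives 6 matching atoms.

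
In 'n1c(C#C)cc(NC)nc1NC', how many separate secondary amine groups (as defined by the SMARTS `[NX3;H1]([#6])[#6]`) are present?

[NX3;H1]([#6])[#6] is the SMARTS for a secondary amine: a trivalent nitrogen with one H, bonded to two carbons.
The molecule carries 2 separate instances of an N-methylamino group (-NHCH3) meeting every constraint; each maps to a distinct set of atoms, giving 2 matches.

2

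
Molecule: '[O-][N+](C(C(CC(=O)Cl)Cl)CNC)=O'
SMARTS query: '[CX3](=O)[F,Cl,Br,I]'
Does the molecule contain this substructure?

Yes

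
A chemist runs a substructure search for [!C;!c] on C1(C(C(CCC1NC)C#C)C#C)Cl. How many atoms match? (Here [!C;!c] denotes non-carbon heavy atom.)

2

The query [!C;!c] means: neither aliphatic nor aromatic carbon — same as [!#6].
Check the 13 heavy atoms by environment: 11× C → no; 1× Cl → match; 1× N → match.
Summing the matching environments: 1 + 1 = 2 matching atoms.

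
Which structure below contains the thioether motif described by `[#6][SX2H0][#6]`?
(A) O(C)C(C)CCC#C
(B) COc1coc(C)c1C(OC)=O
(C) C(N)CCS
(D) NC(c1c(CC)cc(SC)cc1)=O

[#6][SX2H0][#6] describes an aliphatic sulfur bridging two carbons with no H on the sulfur (a thioether).
(A) has a methoxy ether (-OCH3) but the bridging atom is O, not S.
(B) has a methoxy ether (-OCH3) but the bridging atom is O, not S.
(C) has a thiol (-SH) but the sulfur has H1, not H0 bridging two carbons.
(D) contains a methylthio ether (-SCH3), which satisfies every atom and bond constraint.
So the answer is (D).

D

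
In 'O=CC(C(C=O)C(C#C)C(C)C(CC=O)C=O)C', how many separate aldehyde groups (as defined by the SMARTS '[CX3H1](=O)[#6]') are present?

[CX3H1](=O)[#6] is the SMARTS for an aldehyde: an sp2 carbon with one H, double-bonded to O and single-bonded to carbon.
The molecule carries 4 separate instances of an aldehyde (-CHO) meeting every constraint; each maps to a distinct set of atoms, giving 4 matches.

4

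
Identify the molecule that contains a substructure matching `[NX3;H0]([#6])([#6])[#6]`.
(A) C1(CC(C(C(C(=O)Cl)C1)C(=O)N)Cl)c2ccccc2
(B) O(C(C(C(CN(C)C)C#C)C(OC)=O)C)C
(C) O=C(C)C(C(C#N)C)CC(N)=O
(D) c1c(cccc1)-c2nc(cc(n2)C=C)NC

[NX3;H0]([#6])([#6])[#6] describes a trivalent nitrogen with no H, bonded to three carbons (a tertiary amine).
(A) has a primary amide (-C(=O)NH2) but the amide nitrogen has H2 and only one carbon neighbour.
(B) contains a dimethylamino group (-N(CH3)2), which satisfies every atom and bond constraint.
(C) has a primary amide (-C(=O)NH2) but the amide nitrogen has H2 and only one carbon neighbour.
(D) has an N-methylamino group (-NHCH3) but the nitrogen still has one H (H1), not H0.
So the answer is (B).

B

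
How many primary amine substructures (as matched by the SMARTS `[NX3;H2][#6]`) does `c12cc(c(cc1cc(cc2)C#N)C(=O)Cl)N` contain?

1

[NX3;H2][#6] is the SMARTS for a primary amine: a trivalent nitrogen with two H attached to carbon.
Exactly one fragment in the molecule meets all constraints, giving 1 match.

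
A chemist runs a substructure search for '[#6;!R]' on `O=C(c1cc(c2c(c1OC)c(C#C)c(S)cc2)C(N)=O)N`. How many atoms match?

The query [#6;!R] means: carbon not in any ring.
Check the 21 heavy atoms by environment: 10× c (aromatic, in 6-ring) → no; 5× C (acyclic) → match; 3× O (acyclic) → no; 2× N (acyclic) → no; 1× S (acyclic) → no.
That gives 5 matching atoms.

5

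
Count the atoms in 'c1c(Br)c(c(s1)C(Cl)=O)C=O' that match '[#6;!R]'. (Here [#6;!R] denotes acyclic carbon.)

The query [#6;!R] means: carbon not in any ring.
Check the 11 heavy atoms by environment: 1× s (aromatic, in 5-ring) → no; 4× c (aromatic, in 5-ring) → no; 1× Br (acyclic) → no; 2× C (acyclic) → match; 2× O (acyclic) → no; 1× Cl (acyclic) → no.
That gives 2 matching atoms.

2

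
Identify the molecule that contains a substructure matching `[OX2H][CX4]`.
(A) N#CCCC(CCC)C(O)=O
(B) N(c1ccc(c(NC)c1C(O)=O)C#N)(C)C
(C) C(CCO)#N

[OX2H][CX4] describes a hydroxyl oxygen bound to an sp3 (X4) carbon (an aliphatic alcohol).
(A) has a carboxylic acid group (-C(=O)OH) but the -OH is on a CX3 carbonyl carbon, not a CX4 carbon.
(B) has a carboxylic acid group (-C(=O)OH) but the -OH is on a CX3 carbonyl carbon, not a CX4 carbon.
(C) contains a hydroxyl group (-OH), which satisfies every atom and bond constraint.
So the answer is (C).

C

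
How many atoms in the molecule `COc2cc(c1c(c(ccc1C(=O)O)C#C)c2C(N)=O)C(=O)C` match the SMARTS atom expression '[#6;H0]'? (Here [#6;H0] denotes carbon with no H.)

The query [#6;H0] means: any carbon with no attached hydrogen.
Check the 23 heavy atoms by environment: 7× c (aromatic, H0) → match; 3× c (aromatic, H1) → no; 4× O (H0) → no; 2× C (H3) → no; 4× C (H0) → match; 1× O (H1) → no; 1× N (H2) → no; 1× C (H1) → no.
Summing the matching environments: 7 + 4 = 11 matching atoms.

11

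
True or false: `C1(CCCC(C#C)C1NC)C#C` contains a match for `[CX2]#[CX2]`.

The pattern [CX2]#[CX2] describes a carbon-carbon triple bond — an alkyne.
The molecule carries an ethynyl group (-C#CH), whose atoms satisfy every constraint of the query, so the pattern matches.

True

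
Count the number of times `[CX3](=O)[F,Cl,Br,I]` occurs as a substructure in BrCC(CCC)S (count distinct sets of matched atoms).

0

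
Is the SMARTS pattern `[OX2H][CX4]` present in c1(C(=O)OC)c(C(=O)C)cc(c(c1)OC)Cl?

No

The pattern [OX2H][CX4] describes a hydroxyl oxygen bound to an sp3 (X4) carbon — an aliphatic alcohol.
The closest candidate here is a methoxy ether (-OCH3), but the oxygen has H0 (ether), not H1. No other fragment satisfies the full query, so there is no match.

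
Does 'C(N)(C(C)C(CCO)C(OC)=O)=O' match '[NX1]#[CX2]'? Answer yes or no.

No

The pattern [NX1]#[CX2] describes a nitrogen triple-bonded to a two-connected carbon — a nitrile.
The closest candidate here is a primary amide (-C(=O)NH2), but the nitrogen is NX3, not NX1. No other fragment satisfies the full query, so there is no match.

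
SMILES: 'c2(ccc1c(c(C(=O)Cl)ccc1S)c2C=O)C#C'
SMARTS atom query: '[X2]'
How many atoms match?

The query [X2] means: any atom with exactly two total connections (bonds + H).
Check the 18 heavy atoms by environment: 10× c (aromatic, X3) → no; 2× C (X3) → no; 2× O (X1) → no; 1× S (X2) → match; 2× C (X2) → match; 1× Cl (X1) → no.
Summing the matching environments: 1 + 2 = 3 matching atoms.

3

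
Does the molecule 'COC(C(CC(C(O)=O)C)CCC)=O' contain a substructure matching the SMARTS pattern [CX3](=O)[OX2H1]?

Yes

The pattern [CX3](=O)[OX2H1] describes an sp2 carbon double-bonded to O and single-bonded to an -OH oxygen — a carboxylic acid.
The molecule carries a carboxylic acid group (-C(=O)OH), whose atoms satisfy every constraint of the query, so the pattern matches.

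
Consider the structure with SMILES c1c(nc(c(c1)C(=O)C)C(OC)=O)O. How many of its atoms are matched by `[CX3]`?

2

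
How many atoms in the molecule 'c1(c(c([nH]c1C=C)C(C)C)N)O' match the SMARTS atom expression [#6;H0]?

4

The query [#6;H0] means: any carbon with no attached hydrogen.
Check the 12 heavy atoms by environment: 1× n (aromatic, H1) → no; 4× c (aromatic, H0) → match; 1× O (H1) → no; 2× C (H1) → no; 2× C (H3) → no; 1× C (H2) → no; 1× N (H2) → no.
That gives 4 matching atoms.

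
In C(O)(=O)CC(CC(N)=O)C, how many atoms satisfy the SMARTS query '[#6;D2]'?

2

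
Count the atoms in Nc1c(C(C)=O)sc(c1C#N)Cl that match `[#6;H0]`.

6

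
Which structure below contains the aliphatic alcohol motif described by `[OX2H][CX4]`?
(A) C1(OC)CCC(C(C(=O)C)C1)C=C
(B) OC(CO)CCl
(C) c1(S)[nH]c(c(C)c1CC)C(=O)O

[OX2H][CX4] describes a hydroxyl oxygen bound to an sp3 (X4) carbon (an aliphatic alcohol).
(A) has a methoxy ether (-OCH3) but the oxygen has H0 (ether), not H1.
(B) contains a hydroxyl group (-OH), which satisfies every atom and bond constraint.
(C) has a carboxylic acid group (-C(=O)OH) but the -OH is on a CX3 carbonyl carbon, not a CX4 carbon.
So the answer is (B).

B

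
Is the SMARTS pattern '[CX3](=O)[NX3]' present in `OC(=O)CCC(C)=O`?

No

The pattern [CX3](=O)[NX3] describes a carbonyl carbon bonded to a trivalent nitrogen — an amide.
The closest candidate here is a carboxylic acid group (-C(=O)OH), but the carbonyl is bonded to O, not to an NX3 nitrogen. No other fragment satisfies the full query, so there is no match.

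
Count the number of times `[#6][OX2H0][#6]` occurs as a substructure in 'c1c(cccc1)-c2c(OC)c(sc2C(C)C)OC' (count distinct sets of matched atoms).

2

[#6][OX2H0][#6] is the SMARTS for an ether: an aliphatic oxygen bridging two carbons with no H on the oxygen.
The molecule carries 2 separate instances of a methoxy ether (-OCH3) meeting every constraint; each maps to a distinct set of atoms, giving 2 matches.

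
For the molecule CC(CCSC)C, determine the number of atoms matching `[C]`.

Check the 7 heavy atoms by environment: 6× C → match; 1× S → no.
That gives 6 matching atoms.

6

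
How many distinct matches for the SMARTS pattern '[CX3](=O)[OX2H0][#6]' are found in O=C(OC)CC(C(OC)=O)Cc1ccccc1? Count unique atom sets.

2

[CX3](=O)[OX2H0][#6] is the SMARTS for an ester: a carbonyl carbon bonded to an oxygen that is itself bonded to carbon (no H on that O).
The molecule carries 2 separate instances of a methyl-ester group (-C(=O)OCH3) meeting every constraint; each maps to a distinct set of atoms, giving 2 matches.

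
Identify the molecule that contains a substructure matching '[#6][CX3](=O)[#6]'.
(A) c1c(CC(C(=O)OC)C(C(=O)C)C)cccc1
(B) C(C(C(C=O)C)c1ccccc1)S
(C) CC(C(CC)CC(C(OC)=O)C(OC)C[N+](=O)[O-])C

A

[#6][CX3](=O)[#6] describes a carbonyl carbon (no H) flanked by two carbons (a ketone).
(A) contains an acetyl/ketone group (-C(=O)CH3), which satisfies every atom and bond constraint.
(B) has an aldehyde (-CHO) but the carbonyl carbon has H1, so it is not flanked by two carbons.
(C) has a methyl-ester group (-C(=O)OCH3) but one neighbour of the carbonyl carbon is O, not C.
So the answer is (A).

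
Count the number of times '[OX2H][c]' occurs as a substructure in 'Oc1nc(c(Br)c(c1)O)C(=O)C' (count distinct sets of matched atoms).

2

[OX2H][c] is the SMARTS for a phenol: a hydroxyl oxygen attached to an aromatic carbon.
The molecule carries 2 separate instances of a hydroxyl group (-OH) meeting every constraint; each maps to a distinct set of atoms, giving 2 matches.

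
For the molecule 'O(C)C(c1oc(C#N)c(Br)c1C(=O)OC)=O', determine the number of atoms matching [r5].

5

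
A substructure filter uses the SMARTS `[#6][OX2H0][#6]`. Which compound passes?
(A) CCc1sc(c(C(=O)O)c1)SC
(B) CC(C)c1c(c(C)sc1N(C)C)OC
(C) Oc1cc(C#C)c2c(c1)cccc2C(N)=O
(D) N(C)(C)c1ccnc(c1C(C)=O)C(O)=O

B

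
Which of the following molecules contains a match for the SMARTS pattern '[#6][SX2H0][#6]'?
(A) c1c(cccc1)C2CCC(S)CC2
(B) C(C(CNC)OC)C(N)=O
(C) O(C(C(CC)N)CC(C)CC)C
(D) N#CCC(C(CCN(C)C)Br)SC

D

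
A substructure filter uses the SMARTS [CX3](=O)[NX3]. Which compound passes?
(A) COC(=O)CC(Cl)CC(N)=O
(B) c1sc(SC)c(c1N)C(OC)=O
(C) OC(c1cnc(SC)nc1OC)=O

A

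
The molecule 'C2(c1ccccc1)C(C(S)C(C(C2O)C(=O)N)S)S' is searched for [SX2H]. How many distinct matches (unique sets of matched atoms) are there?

3

[SX2H] is the SMARTS for a thiol: an aliphatic sulfur with two connections, one being H.
The molecule carries 3 separate instances of a thiol (-SH) meeting every constraint; each maps to a distinct set of atoms, giving 3 matches.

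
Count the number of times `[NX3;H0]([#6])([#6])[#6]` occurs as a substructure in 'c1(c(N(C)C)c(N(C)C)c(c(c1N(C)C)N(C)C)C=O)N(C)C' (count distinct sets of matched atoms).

5

[NX3;H0]([#6])([#6])[#6] is the SMARTS for a tertiary amine: a trivalent nitrogen with no H, bonded to three carbons.
The molecule carries 5 separate instances of a dimethylamino group (-N(CH3)2) meeting every constraint; each maps to a distinct set of atoms, giving 5 matches.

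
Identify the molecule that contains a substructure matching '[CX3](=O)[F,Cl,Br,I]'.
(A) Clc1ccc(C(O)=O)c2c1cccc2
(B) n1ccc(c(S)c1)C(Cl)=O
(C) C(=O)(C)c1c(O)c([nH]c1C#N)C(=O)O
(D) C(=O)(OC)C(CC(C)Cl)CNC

[CX3](=O)[F,Cl,Br,I] describes a carbonyl carbon bonded to a halogen (an acyl halide).
(A) has a carboxylic acid group (-C(=O)OH) but the carbonyl is bonded to -OH, not to a halogen.
(B) contains an acyl chloride (-C(=O)Cl), which satisfies every atom and bond constraint.
(C) has a carboxylic acid group (-C(=O)OH) but the carbonyl is bonded to -OH, not to a halogen.
(D) has a methyl-ester group (-C(=O)OCH3) but the carbonyl is bonded to -O-C, not to a halogen.
So the answer is (B).

B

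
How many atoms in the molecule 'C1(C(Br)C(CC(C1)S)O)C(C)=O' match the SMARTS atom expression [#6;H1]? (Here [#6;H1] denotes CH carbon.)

The query [#6;H1] means: any carbon bearing exactly one hydrogen.
Check the 12 heavy atoms by environment: 4× C (H1) → match; 2× C (H2) → no; 1× O (H1) → no; 1× Br (H0) → no; 1× S (H1) → no; 1× C (H0) → no; 1× O (H0) → no; 1× C (H3) → no.
That gives 4 matching atoms.

4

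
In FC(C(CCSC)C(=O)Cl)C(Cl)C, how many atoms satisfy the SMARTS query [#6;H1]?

Check the 13 heavy atoms by environment: 2× C (H3) → no; 3× C (H1) → match; 2× C (H2) → no; 1× S (H0) → no; 1× F (H0) → no; 2× Cl (H0) → no; 1× C (H0) → no; 1× O (H0) → no.
That gives 3 matching atoms.

3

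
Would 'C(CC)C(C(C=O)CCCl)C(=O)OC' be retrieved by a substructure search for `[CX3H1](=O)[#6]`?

The pattern [CX3H1](=O)[#6] describes an sp2 carbon with one H, double-bonded to O and single-bonded to carbon — an aldehyde.
The molecule carries an aldehyde (-CHO), whose atoms satisfy every constraint of the query, so the pattern matches.

Yes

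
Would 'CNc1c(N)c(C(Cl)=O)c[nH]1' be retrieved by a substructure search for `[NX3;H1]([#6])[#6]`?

Yes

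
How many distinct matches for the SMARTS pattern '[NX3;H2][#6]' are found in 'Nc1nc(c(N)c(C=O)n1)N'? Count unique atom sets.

3

[NX3;H2][#6] is the SMARTS for a primary amine: a trivalent nitrogen with two H attached to carbon.
The molecule carries 3 separate instances of a primary amino group (-NH2) meeting every constraint; each maps to a distinct set of atoms, giving 3 matches.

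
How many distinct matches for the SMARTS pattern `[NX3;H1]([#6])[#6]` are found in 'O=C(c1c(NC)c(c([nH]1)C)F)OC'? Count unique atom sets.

[NX3;H1]([#6])[#6] is the SMARTS for a secondary amine: a trivalent nitrogen with one H, bonded to two carbons.
Exactly one fragment in the molecule meets all constraints, giving 1 match.

1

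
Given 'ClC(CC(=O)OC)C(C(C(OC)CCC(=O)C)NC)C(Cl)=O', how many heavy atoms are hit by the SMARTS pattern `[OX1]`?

Check the 22 heavy atoms by environment: 11× C (X4) → no; 3× C (X3) → no; 3× O (X1) → match; 2× Cl (X1) → no; 1× N (X3) → no; 2× O (X2) → no.
That gives 3 matching atoms.

3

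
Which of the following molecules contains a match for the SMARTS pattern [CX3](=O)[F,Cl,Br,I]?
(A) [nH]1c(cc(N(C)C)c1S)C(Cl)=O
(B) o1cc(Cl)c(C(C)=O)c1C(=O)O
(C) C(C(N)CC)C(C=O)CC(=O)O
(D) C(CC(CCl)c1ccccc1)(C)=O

[CX3](=O)[F,Cl,Br,I] describes a carbonyl carbon bonded to a halogen (an acyl halide).
(A) contains an acyl chloride (-C(=O)Cl), which satisfies every atom and bond constraint.
(B) has a chloro substituent but the Cl is not on a carbonyl carbon.
(C) has a carboxylic acid group (-C(=O)OH) but the carbonyl is bonded to -OH, not to a halogen.
(D) has a chloro substituent but the Cl is not on a carbonyl carbon.
So the answer is (A).

A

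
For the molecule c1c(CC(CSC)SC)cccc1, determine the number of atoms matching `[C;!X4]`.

0

The query [C;!X4] means: aliphatic carbon that does not have four total connections.
Check the 13 heavy atoms by environment: 5× C (X4) → no; 2× S (X2) → no; 6× c (aromatic, X3) → no.
No environment satisfies the query, so 0 matching atoms.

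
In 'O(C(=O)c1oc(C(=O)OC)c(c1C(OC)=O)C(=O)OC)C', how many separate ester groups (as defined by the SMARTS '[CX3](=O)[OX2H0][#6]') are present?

4

[CX3](=O)[OX2H0][#6] is the SMARTS for an ester: a carbonyl carbon bonded to an oxygen that is itself bonded to carbon (no H on that O).
The molecule carries 4 separate instances of a methyl-ester group (-C(=O)OCH3) meeting every constraint; each maps to a distinct set of atoms, giving 4 matches.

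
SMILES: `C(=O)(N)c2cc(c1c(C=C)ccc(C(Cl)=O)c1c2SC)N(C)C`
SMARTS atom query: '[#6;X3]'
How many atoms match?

14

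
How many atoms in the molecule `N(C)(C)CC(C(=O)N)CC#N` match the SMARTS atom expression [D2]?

3

The query [D2] means: atom with exactly two heavy-atom neighbours.
Check the 11 heavy atoms by environment: 3× C (D2) → match; 2× C (D3) → no; 2× N (D1) → no; 1× O (D1) → no; 1× N (D3) → no; 2× C (D1) → no.
That gives 3 matching atoms.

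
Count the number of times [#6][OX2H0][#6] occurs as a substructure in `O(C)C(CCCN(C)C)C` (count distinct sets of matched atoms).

[#6][OX2H0][#6] is the SMARTS for an ether: an aliphatic oxygen bridging two carbons with no H on the oxygen.
Exactly one fragment in the molecule meets all constraints, giving 1 match.

1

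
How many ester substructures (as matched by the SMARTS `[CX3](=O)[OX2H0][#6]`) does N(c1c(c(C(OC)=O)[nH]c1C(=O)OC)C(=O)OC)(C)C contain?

[CX3](=O)[OX2H0][#6] is the SMARTS for an ester: a carbonyl carbon bonded to an oxygen that is itself bonded to carbon (no H on that O).
The molecule carries 3 separate instances of a methyl-ester group (-C(=O)OCH3) meeting every constraint; each maps to a distinct set of atoms, giving 3 matches.

3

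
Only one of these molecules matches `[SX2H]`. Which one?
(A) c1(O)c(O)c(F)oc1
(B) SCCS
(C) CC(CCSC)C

B

[SX2H] describes an aliphatic sulfur with two connections, one being H (a thiol).
(A) has a hydroxyl group (-OH) but it is an -OH, not an -SH.
(B) contains a thiol (-SH), which satisfies every atom and bond constraint.
(C) has a methylthio ether (-SCH3) but the sulfur has H0 (bonded to two carbons), not H1.
So the answer is (B).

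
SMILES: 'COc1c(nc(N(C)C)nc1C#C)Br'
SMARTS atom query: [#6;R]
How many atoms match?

4

The query [#6;R] means: carbon that is part of a ring.
Check the 14 heavy atoms by environment: 2× n (aromatic, in 6-ring) → no; 4× c (aromatic, in 6-ring) → match; 1× O (acyclic) → no; 5× C (acyclic) → no; 1× N (acyclic) → no; 1× Br (acyclic) → no.
That gives 4 matching atoms.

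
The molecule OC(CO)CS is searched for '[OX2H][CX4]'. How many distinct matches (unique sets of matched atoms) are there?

[OX2H][CX4] is the SMARTS for an aliphatic alcohol: a hydroxyl oxygen bound to an sp3 (X4) carbon.
The molecule carries 2 separate instances of a hydroxyl group (-OH) meeting every constraint; each maps to a distinct set of atoms, giving 2 matches.

2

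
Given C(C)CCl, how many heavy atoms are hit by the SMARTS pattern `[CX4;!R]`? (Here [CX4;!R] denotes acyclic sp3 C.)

The query [CX4;!R] means: aliphatic carbon with four total connections, not in a ring.
Check the 4 heavy atoms by environment: 3× C (X4, acyclic) → match; 1× Cl (X1, acyclic) → no.
That gives 3 matching atoms.

3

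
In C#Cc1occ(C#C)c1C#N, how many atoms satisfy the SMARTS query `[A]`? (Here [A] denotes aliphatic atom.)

The query [A] means: A matches any aliphatic (non-aromatic) heavy atom.
Check the 11 heavy atoms by environment: 1× o (aromatic) → no; 4× c (aromatic) → no; 5× C → match; 1× N → match.
Summing the matching environments: 5 + 1 = 6 matching atoms.

6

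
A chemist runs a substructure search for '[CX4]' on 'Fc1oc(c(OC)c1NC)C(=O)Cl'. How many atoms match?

The query [CX4] means: C with X4: aliphatic carbon with exactly 4 total connections (bonds + H).
Check the 13 heavy atoms by environment: 1× o (aromatic, X2) → no; 4× c (aromatic, X3) → no; 1× F (X1) → no; 1× C (X3) → no; 1× O (X1) → no; 1× Cl (X1) → no; 1× N (X3) → no; 2× C (X4) → match; 1× O (X2) → no.
That gives 2 matching atoms.

2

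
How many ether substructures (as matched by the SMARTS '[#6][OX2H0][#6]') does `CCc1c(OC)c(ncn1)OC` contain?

2

[#6][OX2H0][#6] is the SMARTS for an ether: an aliphatic oxygen bridging two carbons with no H on the oxygen.
The molecule carries 2 separate instances of a methoxy ether (-OCH3) meeting every constraint; each maps to a distinct set of atoms, giving 2 matches.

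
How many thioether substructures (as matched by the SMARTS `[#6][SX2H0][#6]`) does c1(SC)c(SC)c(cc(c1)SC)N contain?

3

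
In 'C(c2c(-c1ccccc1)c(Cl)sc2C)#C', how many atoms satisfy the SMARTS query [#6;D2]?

The query [#6;D2] means: any carbon bonded to exactly two heavy atoms.
Check the 15 heavy atoms by environment: 1× s (aromatic, D2) → no; 5× c (aromatic, D3) → no; 5× c (aromatic, D2) → match; 1× C (D2) → match; 2× C (D1) → no; 1× Cl (D1) → no.
Summing the matching environments: 5 + 1 = 6 matching atoms.

6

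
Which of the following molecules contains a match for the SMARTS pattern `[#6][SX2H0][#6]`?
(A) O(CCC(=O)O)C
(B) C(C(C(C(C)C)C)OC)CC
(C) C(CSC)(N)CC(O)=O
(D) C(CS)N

C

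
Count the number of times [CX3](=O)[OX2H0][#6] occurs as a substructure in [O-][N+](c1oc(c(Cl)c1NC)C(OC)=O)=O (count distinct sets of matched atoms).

1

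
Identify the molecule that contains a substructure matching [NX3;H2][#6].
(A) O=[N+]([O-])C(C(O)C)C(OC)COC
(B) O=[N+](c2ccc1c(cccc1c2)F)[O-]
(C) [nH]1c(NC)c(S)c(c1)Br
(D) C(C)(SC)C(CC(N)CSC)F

D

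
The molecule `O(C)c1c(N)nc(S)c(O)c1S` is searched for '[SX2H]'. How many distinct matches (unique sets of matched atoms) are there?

2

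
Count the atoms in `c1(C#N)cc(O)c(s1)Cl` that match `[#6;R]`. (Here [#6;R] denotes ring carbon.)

4

The query [#6;R] means: carbon that is part of a ring.
Check the 9 heavy atoms by environment: 1× s (aromatic, in 5-ring) → no; 4× c (aromatic, in 5-ring) → match; 1× O (acyclic) → no; 1× Cl (acyclic) → no; 1× C (acyclic) → no; 1× N (acyclic) → no.
That gives 4 matching atoms.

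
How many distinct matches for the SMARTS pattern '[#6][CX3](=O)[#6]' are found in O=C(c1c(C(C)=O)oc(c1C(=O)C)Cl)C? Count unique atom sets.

3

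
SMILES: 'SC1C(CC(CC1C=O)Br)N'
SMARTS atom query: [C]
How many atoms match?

The query [C] means: uppercase C matches aliphatic (non-aromatic) carbon only.
Check the 11 heavy atoms by environment: 7× C → match; 1× Br → no; 1× O → no; 1× S → no; 1× N → no.
That gives 7 matching atoms.

7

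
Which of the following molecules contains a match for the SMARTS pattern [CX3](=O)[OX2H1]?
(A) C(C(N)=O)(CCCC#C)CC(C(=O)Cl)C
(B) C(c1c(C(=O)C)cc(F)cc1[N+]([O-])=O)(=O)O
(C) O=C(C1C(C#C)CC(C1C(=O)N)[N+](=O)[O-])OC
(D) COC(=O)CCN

[CX3](=O)[OX2H1] describes an sp2 carbon double-bonded to O and single-bonded to an -OH oxygen (a carboxylic acid).
(A) has a primary amide (-C(=O)NH2) but the carbonyl is bonded to N, not to an -OH oxygen.
(B) contains a carboxylic acid group (-C(=O)OH), which satisfies every atom and bond constraint.
(C) has a methyl-ester group (-C(=O)OCH3) but the singly-bonded O has no H (OX2H0, not OX2H1).
(D) has a methyl-ester group (-C(=O)OCH3) but the singly-bonded O has no H (OX2H0, not OX2H1).
So the answer is (B).

B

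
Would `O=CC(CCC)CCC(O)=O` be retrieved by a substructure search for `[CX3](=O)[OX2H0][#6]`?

No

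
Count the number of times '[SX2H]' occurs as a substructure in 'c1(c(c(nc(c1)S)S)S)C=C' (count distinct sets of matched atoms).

[SX2H] is the SMARTS for a thiol: an aliphatic sulfur with two connections, one being H.
The molecule carries 3 separate instances of a thiol (-SH) meeting every constraint; each maps to a distinct set of atoms, giving 3 matches.

3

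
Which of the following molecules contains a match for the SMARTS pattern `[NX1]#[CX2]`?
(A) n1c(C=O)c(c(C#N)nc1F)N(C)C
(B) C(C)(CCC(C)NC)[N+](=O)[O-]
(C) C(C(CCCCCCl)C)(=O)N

A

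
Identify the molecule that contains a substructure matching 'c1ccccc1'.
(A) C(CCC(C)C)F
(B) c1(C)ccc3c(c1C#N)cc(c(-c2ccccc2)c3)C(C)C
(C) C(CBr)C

B

c1ccccc1 describes six aromatic carbons in a ring (a benzene ring).
(A) has a methyl group (-CH3) but no six-membered all-carbon aromatic ring is present.
(B) contains a phenyl ring, which satisfies every atom and bond constraint.
(C) has a methyl group (-CH3) but no six-membered all-carbon aromatic ring is present.
So the answer is (B).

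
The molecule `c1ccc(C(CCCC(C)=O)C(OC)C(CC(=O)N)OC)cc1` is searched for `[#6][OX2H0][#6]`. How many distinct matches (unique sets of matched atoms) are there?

2

[#6][OX2H0][#6] is the SMARTS for an ether: an aliphatic oxygen bridging two carbons with no H on the oxygen.
The molecule carries 2 separate instances of a methoxy ether (-OCH3) meeting every constraint; each maps to a distinct set of atoms, giving 2 matches.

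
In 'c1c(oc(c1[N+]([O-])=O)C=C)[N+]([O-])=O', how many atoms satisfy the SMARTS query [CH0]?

Check the 13 heavy atoms by environment: 1× o (aromatic, H0) → no; 3× c (aromatic, H0) → no; 1× c (aromatic, H1) → no; 2× N (charge +1, H0) → no; 2× O (charge -1, H0) → no; 2× O (H0) → no; 1× C (H1) → no; 1× C (H2) → no.
No environment satisfies the query, so 0 matching atoms.

0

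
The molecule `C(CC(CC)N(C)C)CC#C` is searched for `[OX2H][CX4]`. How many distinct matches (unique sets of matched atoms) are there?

0

[OX2H][CX4] is the SMARTS for an aliphatic alcohol: a hydroxyl oxygen bound to an sp3 (X4) carbon.
No fragment in the molecule satisfies every constraint, giving 0 matches.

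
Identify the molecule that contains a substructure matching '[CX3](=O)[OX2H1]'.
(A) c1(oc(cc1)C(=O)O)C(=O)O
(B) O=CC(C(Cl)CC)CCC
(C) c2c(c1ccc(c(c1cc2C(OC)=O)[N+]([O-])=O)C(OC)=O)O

A

[CX3](=O)[OX2H1] describes an sp2 carbon double-bonded to O and single-bonded to an -OH oxygen (a carboxylic acid).
(A) contains a carboxylic acid group (-C(=O)OH), which satisfies every atom and bond constraint.
(B) has an aldehyde (-CHO) but there is no singly-bonded oxygen on the carbonyl carbon.
(C) has a methyl-ester group (-C(=O)OCH3) but the singly-bonded O has no H (OX2H0, not OX2H1).
So the answer is (A).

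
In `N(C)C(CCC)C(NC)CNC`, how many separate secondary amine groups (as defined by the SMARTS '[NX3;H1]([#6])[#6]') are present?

[NX3;H1]([#6])[#6] is the SMARTS for a secondary amine: a trivalent nitrogen with one H, bonded to two carbons.
The molecule carries 3 separate instances of an N-methylamino group (-NHCH3) meeting every constraint; each maps to a distinct set of atoms, giving 3 matches.

3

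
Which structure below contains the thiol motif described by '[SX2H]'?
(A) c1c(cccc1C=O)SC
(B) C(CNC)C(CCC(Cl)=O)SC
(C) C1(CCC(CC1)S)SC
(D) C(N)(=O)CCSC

[SX2H] describes an aliphatic sulfur with two connections, one being H (a thiol).
(A) has a methylthio ether (-SCH3) but the sulfur has H0 (bonded to two carbons), not H1.
(B) has a methylthio ether (-SCH3) but the sulfur has H0 (bonded to two carbons), not H1.
(C) contains a thiol (-SH), which satisfies every atom and bond constraint.
(D) has a methylthio ether (-SCH3) but the sulfur has H0 (bonded to two carbons), not H1.
So the answer is (C).

C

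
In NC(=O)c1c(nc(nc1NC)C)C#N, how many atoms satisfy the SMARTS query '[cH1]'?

The query [cH1] means: aromatic carbon bearing exactly one hydrogen.
Check the 14 heavy atoms by environment: 2× n (aromatic, H0) → no; 4× c (aromatic, H0) → no; 2× C (H3) → no; 2× C (H0) → no; 1× O (H0) → no; 1× N (H2) → no; 1× N (H1) → no; 1× N (H0) → no.
No environment satisfies the query, so 0 matching atoms.

0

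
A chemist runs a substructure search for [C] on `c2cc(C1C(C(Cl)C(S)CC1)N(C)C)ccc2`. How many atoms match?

8

The query [C] means: uppercase C matches aliphatic (non-aromatic) carbon only.
Check the 17 heavy atoms by environment: 8× C → match; 1× S → no; 1× Cl → no; 6× c (aromatic) → no; 1× N → no.
That gives 8 matching atoms.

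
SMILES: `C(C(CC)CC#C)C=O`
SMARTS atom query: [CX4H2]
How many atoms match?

3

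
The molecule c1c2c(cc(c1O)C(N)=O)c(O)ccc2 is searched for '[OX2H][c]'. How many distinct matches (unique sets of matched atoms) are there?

2

[OX2H][c] is the SMARTS for a phenol: a hydroxyl oxygen attached to an aromatic carbon.
The molecule carries 2 separate instances of a hydroxyl group (-OH) meeting every constraint; each maps to a distinct set of atoms, giving 2 matches.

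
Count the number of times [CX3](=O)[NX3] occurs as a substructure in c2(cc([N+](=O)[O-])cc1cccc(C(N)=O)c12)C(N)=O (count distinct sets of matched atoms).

2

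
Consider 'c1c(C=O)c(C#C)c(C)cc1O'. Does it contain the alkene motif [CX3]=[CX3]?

No

The pattern [CX3]=[CX3] describes a non-aromatic C=C double bond between two sp2 carbons — an alkene.
The closest candidate here is an ethynyl group (-C#CH), but the C-C bond is a triple bond, not a double bond. No other fragment satisfies the full query, so there is no match.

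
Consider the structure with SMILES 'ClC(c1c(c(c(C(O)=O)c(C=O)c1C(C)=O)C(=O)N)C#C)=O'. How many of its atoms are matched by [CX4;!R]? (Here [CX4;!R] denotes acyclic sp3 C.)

1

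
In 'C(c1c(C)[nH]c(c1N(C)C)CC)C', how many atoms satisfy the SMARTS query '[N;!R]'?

The query [N;!R] means: aliphatic nitrogen not in a ring.
Check the 13 heavy atoms by environment: 1× n (aromatic, in 5-ring) → no; 4× c (aromatic, in 5-ring) → no; 7× C (acyclic) → no; 1× N (acyclic) → match.
That gives 1 matching atom.

1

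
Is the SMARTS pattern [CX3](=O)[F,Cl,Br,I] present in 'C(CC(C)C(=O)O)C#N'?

The pattern [CX3](=O)[F,Cl,Br,I] describes a carbonyl carbon bonded to a halogen — an acyl halide.
The closest candidate here is a carboxylic acid group (-C(=O)OH), but the carbonyl is bonded to -OH, not to a halogen. No other fragment satisfies the full query, so there is no match.

No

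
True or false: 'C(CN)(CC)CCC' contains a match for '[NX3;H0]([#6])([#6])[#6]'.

False

The pattern [NX3;H0]([#6])([#6])[#6] describes a trivalent nitrogen with no H, bonded to three carbons — a tertiary amine.
The closest candidate here is a primary amino group (-NH2), but the nitrogen has H2, not H0 with three carbons. No other fragment satisfies the full query, so there is no match.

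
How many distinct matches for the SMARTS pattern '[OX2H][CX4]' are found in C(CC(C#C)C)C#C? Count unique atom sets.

[OX2H][CX4] is the SMARTS for an aliphatic alcohol: a hydroxyl oxygen bound to an sp3 (X4) carbon.
No fragment in the molecule satisfies every constraint, giving 0 matches.

0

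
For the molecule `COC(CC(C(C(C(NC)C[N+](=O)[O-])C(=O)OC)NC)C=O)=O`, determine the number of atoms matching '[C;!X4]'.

3

The query [C;!X4] means: aliphatic carbon that does not have four total connections.
Check the 23 heavy atoms by environment: 10× C (X4) → no; 3× C (X3) → match; 4× O (X1) → no; 2× O (X2) → no; 1× N (charge +1, X3) → no; 1× O (charge -1, X1) → no; 2× N (X3) → no.
That gives 3 matching atoms.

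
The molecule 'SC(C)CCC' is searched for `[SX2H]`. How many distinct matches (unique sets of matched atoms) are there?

[SX2H] is the SMARTS for a thiol: an aliphatic sulfur with two connections, one being H.
Exactly one fragment in the molecule meets all constraints, giving 1 match.

1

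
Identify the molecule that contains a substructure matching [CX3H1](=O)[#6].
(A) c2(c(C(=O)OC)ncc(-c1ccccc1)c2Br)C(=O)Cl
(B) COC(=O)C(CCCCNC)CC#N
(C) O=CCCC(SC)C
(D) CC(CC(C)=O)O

C

[CX3H1](=O)[#6] describes an sp2 carbon with one H, double-bonded to O and single-bonded to carbon (an aldehyde).
(A) has a methyl-ester group (-C(=O)OCH3) but the carbonyl carbon has H0, not H1.
(B) has a methyl-ester group (-C(=O)OCH3) but the carbonyl carbon has H0, not H1.
(C) contains an aldehyde (-CHO), which satisfies every atom and bond constraint.
(D) has an acetyl/ketone group (-C(=O)CH3) but the carbonyl carbon has H0 (two carbon neighbours), not H1.
So the answer is (C).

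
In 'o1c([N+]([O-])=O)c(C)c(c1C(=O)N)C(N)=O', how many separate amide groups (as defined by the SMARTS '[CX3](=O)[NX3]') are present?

[CX3](=O)[NX3] is the SMARTS for an amide: a carbonyl carbon bonded to a trivalent nitrogen.
The molecule carries 2 separate instances of a primary amide (-C(=O)NH2) meeting every constraint; each maps to a distinct set of atoms, giving 2 matches.

2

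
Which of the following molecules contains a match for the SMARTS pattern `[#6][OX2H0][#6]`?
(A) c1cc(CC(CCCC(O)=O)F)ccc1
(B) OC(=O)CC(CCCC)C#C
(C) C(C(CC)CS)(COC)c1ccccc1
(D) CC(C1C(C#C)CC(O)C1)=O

C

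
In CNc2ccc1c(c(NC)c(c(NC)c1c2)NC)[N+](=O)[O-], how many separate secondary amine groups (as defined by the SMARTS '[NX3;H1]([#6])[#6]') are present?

[NX3;H1]([#6])[#6] is the SMARTS for a secondary amine: a trivalent nitrogen with one H, bonded to two carbons.
The molecule carries 4 separate instances of an N-methylamino group (-NHCH3) meeting every constraint; each maps to a distinct set of atoms, giving 4 matches.

4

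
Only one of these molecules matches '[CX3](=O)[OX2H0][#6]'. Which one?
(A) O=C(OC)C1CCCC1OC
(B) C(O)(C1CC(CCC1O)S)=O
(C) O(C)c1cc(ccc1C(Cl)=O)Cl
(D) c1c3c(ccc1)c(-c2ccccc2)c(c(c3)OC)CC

A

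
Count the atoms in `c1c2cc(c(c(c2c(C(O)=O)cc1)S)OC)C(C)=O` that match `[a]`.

10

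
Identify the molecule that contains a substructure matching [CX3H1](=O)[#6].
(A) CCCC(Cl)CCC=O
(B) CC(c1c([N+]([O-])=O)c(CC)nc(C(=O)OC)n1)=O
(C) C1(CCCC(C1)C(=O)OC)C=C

[CX3H1](=O)[#6] describes an sp2 carbon with one H, double-bonded to O and single-bonded to carbon (an aldehyde).
(A) contains an aldehyde (-CHO), which satisfies every atom and bond constraint.
(B) has a methyl-ester group (-C(=O)OCH3) but the carbonyl carbon has H0, not H1.
(C) has a methyl-ester group (-C(=O)OCH3) but the carbonyl carbon has H0, not H1.
So the answer is (A).

A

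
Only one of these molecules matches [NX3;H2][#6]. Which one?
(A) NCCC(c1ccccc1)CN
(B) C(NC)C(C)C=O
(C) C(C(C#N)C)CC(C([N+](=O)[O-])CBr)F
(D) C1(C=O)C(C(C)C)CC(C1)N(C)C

[NX3;H2][#6] describes a trivalent nitrogen with two H attached to carbon (a primary amine).
(A) contains a primary amino group (-NH2), which satisfies every atom and bond constraint.
(B) has an N-methylamino group (-NHCH3) but the nitrogen bears two carbons and only one H (H1), not H2.
(C) has a nitro group (-[N+](=O)[O-]) but the nitrogen is [N+] with no H, not NX3H2.
(D) has a dimethylamino group (-N(CH3)2) but the nitrogen has H0, not H2.
So the answer is (A).

A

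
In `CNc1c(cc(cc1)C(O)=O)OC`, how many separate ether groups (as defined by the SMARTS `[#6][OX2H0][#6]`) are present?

1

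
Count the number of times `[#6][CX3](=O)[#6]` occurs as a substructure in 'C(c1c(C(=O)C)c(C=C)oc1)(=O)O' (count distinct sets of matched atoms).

[#6][CX3](=O)[#6] is the SMARTS for a ketone: a carbonyl carbon (no H) flanked by two carbons.
Exactly one fragment in the molecule meets all constraints, giving 1 match.

1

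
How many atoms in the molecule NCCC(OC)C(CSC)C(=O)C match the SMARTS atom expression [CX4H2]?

The query [CX4H2] means: sp3 carbon (X4) with exactly two hydrogens.
Check the 13 heavy atoms by environment: 3× C (H2, X4) → match; 2× C (H1, X4) → no; 1× S (H0, X2) → no; 3× C (H3, X4) → no; 1× O (H0, X2) → no; 1× C (H0, X3) → no; 1× O (H0, X1) → no; 1× N (H2, X3) → no.
That gives 3 matching atoms.

3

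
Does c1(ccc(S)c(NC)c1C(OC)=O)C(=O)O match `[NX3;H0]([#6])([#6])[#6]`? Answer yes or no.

The pattern [NX3;H0]([#6])([#6])[#6] describes a trivalent nitrogen with no H, bonded to three carbons — a tertiary amine.
The closest candidate here is an N-methylamino group (-NHCH3), but the nitrogen still has one H (H1), not H0. No other fragment satisfies the full query, so there is no match.

No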